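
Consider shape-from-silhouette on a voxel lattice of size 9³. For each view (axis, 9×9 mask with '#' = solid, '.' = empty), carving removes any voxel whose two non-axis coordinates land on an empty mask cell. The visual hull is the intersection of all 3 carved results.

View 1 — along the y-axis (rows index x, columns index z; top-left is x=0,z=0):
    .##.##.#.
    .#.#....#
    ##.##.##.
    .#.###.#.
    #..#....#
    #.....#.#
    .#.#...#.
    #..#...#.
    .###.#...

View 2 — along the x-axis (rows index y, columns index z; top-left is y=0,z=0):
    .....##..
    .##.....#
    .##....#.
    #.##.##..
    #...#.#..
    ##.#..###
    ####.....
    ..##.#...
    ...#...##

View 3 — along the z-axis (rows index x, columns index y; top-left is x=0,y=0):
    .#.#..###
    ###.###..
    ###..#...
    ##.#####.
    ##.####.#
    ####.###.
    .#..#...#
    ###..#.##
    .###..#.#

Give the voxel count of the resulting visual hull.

|visual hull| = 78

before carving: 729 voxels (9×9×9)
[1] y-view keeps 35 columns → grid now 315
[2] x-view keeps 32 columns → grid now 129
[3] z-view keeps 50 columns → grid now 78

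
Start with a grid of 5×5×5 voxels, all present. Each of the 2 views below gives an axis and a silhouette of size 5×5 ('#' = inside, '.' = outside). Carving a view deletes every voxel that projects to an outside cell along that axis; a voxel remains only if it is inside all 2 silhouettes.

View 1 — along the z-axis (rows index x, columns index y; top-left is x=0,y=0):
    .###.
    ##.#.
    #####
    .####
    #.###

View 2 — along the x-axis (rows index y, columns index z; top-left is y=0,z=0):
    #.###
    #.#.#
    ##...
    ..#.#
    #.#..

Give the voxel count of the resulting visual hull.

initial block: 5^3 = 125
  1. axis=2 (XY plane), |mask|=19  ⇒  voxels=95
  2. axis=0 (YZ plane), |mask|=13  ⇒  voxels=48

voxel count = 48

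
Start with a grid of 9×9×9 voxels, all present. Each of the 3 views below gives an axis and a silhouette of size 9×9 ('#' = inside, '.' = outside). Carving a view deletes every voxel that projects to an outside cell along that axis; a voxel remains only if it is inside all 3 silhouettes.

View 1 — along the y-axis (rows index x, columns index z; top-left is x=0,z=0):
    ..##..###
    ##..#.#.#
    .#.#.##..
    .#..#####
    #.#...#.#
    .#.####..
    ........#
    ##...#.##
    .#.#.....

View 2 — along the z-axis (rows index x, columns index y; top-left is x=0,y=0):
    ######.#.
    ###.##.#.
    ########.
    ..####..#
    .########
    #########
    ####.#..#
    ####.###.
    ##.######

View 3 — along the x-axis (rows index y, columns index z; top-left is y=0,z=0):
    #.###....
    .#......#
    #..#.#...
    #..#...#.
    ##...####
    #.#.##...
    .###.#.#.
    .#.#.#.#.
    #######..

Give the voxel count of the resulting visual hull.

full grid |V| = 729
V1 y: intersect with XZ mask (37 set) -- 333 left
V2 z: intersect with XY mask (64 set) -- 261 left
V3 x: intersect with YZ mask (38 set) -- 112 left

|visual hull| = 112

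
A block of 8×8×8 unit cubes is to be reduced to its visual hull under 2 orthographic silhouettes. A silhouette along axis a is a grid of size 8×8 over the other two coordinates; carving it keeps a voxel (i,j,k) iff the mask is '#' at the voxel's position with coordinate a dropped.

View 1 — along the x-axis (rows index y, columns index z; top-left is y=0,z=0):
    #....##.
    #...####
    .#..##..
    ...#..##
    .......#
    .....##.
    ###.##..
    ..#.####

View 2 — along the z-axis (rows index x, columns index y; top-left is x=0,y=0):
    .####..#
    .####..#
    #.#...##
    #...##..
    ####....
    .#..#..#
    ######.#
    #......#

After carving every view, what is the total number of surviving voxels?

full grid |V| = 512
after view 1 [x-axis, 27 of 64 cells solid] → remaining = 216
after view 2 [z-axis, 33 of 64 cells solid] → remaining = 111

111 voxels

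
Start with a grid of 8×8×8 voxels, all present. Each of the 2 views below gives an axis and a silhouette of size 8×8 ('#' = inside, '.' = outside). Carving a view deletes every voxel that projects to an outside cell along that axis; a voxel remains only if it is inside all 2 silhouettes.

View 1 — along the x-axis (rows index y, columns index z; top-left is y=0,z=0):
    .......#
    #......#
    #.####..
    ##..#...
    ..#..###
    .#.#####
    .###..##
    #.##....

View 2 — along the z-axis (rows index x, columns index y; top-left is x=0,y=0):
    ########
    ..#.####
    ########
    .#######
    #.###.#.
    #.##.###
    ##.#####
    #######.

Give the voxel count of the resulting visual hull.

voxel count = 200

full grid |V| = 512
carve view 1 (along x, YZ-mask fill 29/64): 232 voxels remain
carve view 2 (along z, XY-mask fill 53/64): 200 voxels remain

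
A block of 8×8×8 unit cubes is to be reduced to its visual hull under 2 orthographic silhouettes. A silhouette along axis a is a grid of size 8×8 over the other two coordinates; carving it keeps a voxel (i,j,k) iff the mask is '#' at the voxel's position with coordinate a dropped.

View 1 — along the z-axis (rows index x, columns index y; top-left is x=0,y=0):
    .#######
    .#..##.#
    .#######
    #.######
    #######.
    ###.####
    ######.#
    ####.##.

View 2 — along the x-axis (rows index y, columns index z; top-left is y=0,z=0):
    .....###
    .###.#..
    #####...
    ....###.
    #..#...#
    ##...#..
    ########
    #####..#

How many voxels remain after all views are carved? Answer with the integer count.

225 voxels

initial block: 8^3 = 512
carve view 1 (along z, XY-mask fill 52/64): 416 voxels remain
carve view 2 (along x, YZ-mask fill 35/64): 225 voxels remain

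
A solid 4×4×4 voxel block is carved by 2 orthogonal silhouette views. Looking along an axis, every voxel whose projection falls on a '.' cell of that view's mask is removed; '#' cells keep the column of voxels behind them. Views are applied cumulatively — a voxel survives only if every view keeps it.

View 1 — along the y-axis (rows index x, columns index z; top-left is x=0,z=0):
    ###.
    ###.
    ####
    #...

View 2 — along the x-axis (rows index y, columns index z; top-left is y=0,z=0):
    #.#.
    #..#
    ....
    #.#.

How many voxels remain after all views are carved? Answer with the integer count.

before carving: 64 voxels (4×4×4)
[1] y-view keeps 11 columns → grid now 44
[2] x-view keeps 6 columns → grid now 19

19 voxels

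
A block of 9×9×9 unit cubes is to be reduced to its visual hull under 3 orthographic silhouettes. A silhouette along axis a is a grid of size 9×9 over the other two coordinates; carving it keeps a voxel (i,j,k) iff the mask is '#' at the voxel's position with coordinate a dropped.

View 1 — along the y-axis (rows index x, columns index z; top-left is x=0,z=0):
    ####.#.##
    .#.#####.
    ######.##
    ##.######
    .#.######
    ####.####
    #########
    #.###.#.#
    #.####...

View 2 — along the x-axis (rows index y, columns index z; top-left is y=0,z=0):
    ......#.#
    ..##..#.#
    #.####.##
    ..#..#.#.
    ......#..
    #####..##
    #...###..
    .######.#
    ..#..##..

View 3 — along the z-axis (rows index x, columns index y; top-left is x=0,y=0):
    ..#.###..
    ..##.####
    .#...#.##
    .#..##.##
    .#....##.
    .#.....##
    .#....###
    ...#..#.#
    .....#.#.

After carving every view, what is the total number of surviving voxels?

start: 9×9×9 = 729 voxels
  1. axis=1 (XZ plane), |mask|=64  ⇒  voxels=576
  2. axis=0 (YZ plane), |mask|=38  ⇒  voxels=267
  3. axis=2 (XY plane), |mask|=34  ⇒  voxels=127

127 voxels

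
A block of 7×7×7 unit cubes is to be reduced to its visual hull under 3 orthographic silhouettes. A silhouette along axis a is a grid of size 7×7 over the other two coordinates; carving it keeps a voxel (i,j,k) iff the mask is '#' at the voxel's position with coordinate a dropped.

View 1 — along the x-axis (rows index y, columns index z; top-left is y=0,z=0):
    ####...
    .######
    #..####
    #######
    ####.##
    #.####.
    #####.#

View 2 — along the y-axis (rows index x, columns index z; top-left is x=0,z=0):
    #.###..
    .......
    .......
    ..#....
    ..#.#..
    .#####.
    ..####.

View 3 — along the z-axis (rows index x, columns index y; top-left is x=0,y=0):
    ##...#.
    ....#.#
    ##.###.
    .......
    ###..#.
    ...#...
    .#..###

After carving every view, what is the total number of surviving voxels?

full grid |V| = 343
V1 x: intersect with YZ mask (39 set) -- 273 left
V2 y: intersect with XZ mask (16 set) -- 92 left
V3 z: intersect with XY mask (19 set) -- 35 left

|visual hull| = 35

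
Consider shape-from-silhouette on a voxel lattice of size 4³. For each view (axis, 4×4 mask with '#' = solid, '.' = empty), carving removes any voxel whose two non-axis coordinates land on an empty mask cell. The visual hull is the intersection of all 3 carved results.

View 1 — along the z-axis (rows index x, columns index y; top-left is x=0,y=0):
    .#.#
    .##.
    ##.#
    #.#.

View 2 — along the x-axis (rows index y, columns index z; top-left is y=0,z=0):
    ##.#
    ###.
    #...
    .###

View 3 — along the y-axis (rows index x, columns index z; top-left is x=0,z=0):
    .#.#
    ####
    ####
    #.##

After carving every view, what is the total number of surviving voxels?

start: 4×4×4 = 64 voxels
step 1: project along z, AND mask (9/16) → |grid| = 36
step 2: project along x, AND mask (10/16) → |grid| = 23
step 3: project along y, AND mask (13/16) → |grid| = 19

19 voxels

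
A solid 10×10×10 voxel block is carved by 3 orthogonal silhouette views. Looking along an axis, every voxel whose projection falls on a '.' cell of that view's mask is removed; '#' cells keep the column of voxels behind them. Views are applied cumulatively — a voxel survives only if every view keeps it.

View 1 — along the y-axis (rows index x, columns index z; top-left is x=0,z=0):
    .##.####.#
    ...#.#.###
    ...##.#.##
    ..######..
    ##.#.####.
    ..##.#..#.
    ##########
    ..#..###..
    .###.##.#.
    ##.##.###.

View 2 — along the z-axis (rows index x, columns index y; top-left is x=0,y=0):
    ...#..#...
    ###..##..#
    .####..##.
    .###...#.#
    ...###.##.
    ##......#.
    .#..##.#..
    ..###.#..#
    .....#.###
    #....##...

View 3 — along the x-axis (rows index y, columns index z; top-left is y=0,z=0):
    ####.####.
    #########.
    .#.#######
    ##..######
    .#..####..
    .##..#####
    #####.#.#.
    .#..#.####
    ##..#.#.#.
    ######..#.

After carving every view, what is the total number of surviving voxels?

start: 10×10×10 = 1000 voxels
after view 1 [y-axis, 61 of 100 cells solid] → remaining = 610
after view 2 [z-axis, 43 of 100 cells solid] → remaining = 256
after view 3 [x-axis, 70 of 100 cells solid] → remaining = 180

180 voxels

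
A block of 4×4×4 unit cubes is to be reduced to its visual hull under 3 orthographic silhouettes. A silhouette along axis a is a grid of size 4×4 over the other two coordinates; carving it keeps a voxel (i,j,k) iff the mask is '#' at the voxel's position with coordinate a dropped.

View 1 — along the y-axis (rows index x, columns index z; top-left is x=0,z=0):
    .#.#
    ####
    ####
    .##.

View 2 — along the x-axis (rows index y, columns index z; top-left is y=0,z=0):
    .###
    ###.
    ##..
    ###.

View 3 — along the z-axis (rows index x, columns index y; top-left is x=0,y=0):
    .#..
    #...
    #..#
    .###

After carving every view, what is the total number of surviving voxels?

15 voxels

initial block: 4^3 = 64
[1] y-view keeps 12 columns → grid now 48
[2] x-view keeps 11 columns → grid now 34
[3] z-view keeps 7 columns → grid now 15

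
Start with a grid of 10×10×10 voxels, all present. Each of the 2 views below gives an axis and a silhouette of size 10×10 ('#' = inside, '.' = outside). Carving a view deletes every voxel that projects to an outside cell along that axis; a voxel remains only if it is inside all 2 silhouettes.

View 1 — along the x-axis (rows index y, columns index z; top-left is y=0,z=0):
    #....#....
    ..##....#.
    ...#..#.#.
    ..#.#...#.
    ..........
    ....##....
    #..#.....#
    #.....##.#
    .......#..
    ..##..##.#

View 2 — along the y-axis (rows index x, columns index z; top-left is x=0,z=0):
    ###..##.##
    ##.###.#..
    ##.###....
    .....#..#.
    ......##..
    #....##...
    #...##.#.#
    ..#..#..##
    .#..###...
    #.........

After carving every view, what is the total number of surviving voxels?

95 voxels

start: 10×10×10 = 1000 voxels
carve view 1 (along x, YZ-mask fill 26/100): 260 voxels remain
carve view 2 (along y, XZ-mask fill 39/100): 95 voxels remain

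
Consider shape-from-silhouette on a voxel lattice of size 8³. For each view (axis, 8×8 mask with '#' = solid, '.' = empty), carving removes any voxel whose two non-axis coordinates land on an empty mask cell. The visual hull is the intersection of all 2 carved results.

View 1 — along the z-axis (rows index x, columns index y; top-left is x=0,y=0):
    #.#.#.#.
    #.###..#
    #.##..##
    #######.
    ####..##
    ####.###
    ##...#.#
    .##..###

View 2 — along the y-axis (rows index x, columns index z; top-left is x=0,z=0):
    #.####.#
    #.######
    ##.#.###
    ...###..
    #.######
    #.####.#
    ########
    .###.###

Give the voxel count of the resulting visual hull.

remaining voxels: 256

full grid |V| = 512
carve view 1 (along z, XY-mask fill 43/64): 344 voxels remain
carve view 2 (along y, XZ-mask fill 49/64): 256 voxels remain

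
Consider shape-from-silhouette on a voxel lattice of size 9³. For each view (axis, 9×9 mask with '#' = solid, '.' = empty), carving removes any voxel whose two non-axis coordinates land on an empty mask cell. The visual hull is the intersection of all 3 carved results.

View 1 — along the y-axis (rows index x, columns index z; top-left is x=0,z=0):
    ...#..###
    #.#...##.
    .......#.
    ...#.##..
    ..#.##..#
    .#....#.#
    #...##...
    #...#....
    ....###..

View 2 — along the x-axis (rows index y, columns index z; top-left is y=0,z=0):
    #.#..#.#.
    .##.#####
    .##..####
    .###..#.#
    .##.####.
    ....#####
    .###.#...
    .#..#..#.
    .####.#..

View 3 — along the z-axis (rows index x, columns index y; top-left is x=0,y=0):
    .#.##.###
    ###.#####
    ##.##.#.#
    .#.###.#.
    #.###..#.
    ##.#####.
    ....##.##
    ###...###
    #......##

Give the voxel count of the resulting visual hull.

before carving: 729 voxels (9×9×9)
[1] y-view keeps 27 columns → grid now 243
[2] x-view keeps 45 columns → grid now 134
[3] z-view keeps 50 columns → grid now 78

|visual hull| = 78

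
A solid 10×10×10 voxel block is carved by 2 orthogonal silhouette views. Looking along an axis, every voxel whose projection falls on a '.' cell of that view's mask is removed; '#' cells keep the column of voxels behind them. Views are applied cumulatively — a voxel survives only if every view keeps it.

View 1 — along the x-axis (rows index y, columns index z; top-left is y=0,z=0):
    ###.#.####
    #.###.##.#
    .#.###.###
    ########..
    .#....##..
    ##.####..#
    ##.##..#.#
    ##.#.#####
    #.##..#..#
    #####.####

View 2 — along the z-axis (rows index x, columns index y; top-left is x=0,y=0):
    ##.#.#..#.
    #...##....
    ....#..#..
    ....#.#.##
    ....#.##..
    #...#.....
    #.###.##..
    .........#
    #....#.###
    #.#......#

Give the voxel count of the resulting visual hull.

start: 10×10×10 = 1000 voxels
after view 1 [x-axis, 68 of 100 cells solid] → remaining = 680
after view 2 [z-axis, 34 of 100 cells solid] → remaining = 225

remaining voxels: 225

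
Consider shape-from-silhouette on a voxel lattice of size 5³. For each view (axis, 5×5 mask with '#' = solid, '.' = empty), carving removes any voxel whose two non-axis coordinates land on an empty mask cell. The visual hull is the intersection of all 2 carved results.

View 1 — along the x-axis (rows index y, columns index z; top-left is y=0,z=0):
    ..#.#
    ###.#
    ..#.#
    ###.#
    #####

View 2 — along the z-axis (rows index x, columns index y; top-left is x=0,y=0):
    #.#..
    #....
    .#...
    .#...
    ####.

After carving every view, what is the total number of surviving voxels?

|visual hull| = 26

initial block: 5^3 = 125
V1 x: intersect with YZ mask (17 set) -- 85 left
V2 z: intersect with XY mask (9 set) -- 26 left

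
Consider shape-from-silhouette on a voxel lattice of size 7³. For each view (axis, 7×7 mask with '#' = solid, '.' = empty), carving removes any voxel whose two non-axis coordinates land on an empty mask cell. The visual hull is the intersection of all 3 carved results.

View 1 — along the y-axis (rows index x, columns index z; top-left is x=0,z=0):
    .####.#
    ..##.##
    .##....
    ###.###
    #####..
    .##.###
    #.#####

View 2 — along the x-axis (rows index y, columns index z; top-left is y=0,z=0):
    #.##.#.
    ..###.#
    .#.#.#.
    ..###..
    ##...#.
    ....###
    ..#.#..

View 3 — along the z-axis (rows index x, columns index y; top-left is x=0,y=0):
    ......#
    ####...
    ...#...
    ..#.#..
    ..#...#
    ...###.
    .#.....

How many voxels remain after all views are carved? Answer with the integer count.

voxel count = 33

start: 7×7×7 = 343 voxels
V1 y: intersect with XZ mask (33 set) -- 231 left
V2 x: intersect with YZ mask (22 set) -- 106 left
V3 z: intersect with XY mask (14 set) -- 33 left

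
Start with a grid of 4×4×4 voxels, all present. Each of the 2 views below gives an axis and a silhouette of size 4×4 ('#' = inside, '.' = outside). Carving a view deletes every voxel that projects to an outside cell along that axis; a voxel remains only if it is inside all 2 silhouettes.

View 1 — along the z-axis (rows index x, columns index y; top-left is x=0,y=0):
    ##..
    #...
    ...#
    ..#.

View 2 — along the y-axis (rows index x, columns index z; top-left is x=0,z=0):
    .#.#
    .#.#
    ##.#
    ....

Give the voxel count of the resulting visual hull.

remaining voxels: 9

initial block: 4^3 = 64
carve view 1 (along z, XY-mask fill 5/16): 20 voxels remain
carve view 2 (along y, XZ-mask fill 7/16): 9 voxels remain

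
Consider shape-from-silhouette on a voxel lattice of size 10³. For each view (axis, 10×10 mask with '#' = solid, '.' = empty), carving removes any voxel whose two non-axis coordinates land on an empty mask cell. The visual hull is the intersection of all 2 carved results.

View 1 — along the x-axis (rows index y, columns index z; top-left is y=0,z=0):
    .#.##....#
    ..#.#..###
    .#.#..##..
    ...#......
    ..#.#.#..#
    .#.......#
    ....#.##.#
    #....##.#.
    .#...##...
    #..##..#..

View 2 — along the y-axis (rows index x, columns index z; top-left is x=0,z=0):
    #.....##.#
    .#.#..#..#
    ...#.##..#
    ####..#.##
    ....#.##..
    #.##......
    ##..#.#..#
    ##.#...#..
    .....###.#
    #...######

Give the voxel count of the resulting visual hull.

|visual hull| = 172

before carving: 1000 voxels (10×10×10)
carve view 1 (along x, YZ-mask fill 35/100): 350 voxels remain
carve view 2 (along y, XZ-mask fill 45/100): 172 voxels remain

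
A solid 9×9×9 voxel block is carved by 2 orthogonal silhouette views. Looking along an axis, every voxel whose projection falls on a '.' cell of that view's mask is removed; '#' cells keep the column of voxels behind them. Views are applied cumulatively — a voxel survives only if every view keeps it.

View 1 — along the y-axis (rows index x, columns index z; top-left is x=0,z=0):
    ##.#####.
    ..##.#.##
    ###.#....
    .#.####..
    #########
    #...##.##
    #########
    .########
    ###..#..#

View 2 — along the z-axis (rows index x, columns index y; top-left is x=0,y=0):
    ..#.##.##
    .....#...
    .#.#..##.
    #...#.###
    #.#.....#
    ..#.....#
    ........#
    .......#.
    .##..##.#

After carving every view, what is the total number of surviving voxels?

initial block: 9^3 = 729
carve view 1 (along y, XZ-mask fill 57/81): 513 voxels remain
carve view 2 (along z, XY-mask fill 27/81): 160 voxels remain

|visual hull| = 160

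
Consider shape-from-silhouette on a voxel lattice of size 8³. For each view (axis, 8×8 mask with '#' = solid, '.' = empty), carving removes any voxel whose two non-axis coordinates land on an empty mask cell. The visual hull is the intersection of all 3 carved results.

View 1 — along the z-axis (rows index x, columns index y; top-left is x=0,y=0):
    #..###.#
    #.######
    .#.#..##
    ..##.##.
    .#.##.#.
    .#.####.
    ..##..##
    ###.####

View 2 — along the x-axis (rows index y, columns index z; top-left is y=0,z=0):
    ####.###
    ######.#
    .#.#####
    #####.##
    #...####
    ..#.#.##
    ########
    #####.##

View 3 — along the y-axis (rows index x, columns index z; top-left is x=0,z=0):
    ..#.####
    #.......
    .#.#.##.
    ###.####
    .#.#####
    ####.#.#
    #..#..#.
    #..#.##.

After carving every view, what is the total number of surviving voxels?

initial block: 8^3 = 512
  1. axis=2 (XY plane), |mask|=40  ⇒  voxels=320
  2. axis=0 (YZ plane), |mask|=51  ⇒  voxels=258
  3. axis=1 (XZ plane), |mask|=36  ⇒  voxels=134

voxel count = 134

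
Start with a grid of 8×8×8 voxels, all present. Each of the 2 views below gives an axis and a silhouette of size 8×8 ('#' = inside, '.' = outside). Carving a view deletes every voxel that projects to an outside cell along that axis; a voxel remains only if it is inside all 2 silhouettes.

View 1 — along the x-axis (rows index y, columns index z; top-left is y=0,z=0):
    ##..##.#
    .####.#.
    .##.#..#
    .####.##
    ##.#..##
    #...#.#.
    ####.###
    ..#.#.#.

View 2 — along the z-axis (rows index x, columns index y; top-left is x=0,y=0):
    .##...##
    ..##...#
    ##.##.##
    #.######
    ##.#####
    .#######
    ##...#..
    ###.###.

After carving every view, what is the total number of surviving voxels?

remaining voxels: 205

full grid |V| = 512
V1 x: intersect with YZ mask (38 set) -- 304 left
V2 z: intersect with XY mask (43 set) -- 205 left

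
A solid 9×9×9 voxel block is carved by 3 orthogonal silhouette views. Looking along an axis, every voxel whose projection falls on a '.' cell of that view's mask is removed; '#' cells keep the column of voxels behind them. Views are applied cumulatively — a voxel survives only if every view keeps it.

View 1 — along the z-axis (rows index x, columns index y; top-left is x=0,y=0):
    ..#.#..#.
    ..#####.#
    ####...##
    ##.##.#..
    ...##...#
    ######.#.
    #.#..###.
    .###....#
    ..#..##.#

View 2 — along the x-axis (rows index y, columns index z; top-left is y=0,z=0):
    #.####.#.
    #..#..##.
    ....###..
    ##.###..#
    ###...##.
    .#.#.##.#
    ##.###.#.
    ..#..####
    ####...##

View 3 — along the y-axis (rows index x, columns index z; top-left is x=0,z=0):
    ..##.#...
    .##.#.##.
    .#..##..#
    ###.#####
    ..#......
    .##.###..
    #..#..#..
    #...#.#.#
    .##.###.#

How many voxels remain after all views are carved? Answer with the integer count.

remaining voxels: 106

full grid |V| = 729
carve view 1 (along z, XY-mask fill 43/81): 387 voxels remain
carve view 2 (along x, YZ-mask fill 46/81): 216 voxels remain
carve view 3 (along y, XZ-mask fill 39/81): 106 voxels remain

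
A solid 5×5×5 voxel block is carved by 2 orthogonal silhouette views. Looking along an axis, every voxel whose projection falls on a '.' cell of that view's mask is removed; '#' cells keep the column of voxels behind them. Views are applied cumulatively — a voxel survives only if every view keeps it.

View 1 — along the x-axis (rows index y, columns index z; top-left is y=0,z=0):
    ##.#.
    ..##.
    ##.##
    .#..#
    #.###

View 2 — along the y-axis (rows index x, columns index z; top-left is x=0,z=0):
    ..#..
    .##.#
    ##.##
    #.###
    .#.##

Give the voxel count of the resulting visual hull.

45 voxels

initial block: 5^3 = 125
step 1: project along x, AND mask (15/25) → |grid| = 75
step 2: project along y, AND mask (15/25) → |grid| = 45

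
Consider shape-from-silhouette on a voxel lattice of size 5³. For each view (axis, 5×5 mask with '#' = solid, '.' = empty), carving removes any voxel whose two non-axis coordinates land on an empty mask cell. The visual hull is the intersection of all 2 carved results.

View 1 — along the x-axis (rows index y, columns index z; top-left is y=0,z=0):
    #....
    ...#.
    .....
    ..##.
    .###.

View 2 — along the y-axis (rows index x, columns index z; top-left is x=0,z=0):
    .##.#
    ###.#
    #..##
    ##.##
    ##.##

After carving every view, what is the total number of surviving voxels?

full grid |V| = 125
step 1: project along x, AND mask (7/25) → |grid| = 35
step 2: project along y, AND mask (18/25) → |grid| = 21

21 voxels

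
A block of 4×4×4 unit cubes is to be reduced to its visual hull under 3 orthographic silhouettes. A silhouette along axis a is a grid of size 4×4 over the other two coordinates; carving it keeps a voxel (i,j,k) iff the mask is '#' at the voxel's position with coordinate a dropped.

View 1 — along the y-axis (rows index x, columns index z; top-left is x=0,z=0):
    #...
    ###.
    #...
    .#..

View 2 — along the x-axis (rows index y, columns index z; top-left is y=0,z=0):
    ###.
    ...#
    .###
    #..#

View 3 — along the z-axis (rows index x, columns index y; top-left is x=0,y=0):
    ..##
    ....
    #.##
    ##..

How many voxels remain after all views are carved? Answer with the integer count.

|visual hull| = 4

before carving: 64 voxels (4×4×4)
carve view 1 (along y, XZ-mask fill 6/16): 24 voxels remain
carve view 2 (along x, YZ-mask fill 9/16): 12 voxels remain
carve view 3 (along z, XY-mask fill 7/16): 4 voxels remain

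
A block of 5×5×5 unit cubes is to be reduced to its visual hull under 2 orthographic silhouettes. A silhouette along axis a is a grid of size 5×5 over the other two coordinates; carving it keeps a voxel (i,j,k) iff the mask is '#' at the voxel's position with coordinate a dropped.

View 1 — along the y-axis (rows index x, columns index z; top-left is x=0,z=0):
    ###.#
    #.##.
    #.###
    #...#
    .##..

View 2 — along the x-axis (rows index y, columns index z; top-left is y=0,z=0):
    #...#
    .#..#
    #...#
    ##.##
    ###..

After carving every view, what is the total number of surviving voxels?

|visual hull| = 40

start: 5×5×5 = 125 voxels
V1 y: intersect with XZ mask (15 set) -- 75 left
V2 x: intersect with YZ mask (13 set) -- 40 left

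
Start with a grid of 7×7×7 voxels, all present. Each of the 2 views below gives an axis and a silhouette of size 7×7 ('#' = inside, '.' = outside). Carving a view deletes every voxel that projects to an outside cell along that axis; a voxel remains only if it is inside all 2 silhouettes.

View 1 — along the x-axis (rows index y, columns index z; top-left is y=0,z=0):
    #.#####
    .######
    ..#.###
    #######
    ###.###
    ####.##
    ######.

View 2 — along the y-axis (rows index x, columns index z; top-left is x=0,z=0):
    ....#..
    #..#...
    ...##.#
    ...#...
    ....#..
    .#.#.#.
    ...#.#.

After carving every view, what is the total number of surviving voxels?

start: 7×7×7 = 343 voxels
after view 1 [x-axis, 41 of 49 cells solid] → remaining = 287
after view 2 [y-axis, 13 of 49 cells solid] → remaining = 73

73 voxels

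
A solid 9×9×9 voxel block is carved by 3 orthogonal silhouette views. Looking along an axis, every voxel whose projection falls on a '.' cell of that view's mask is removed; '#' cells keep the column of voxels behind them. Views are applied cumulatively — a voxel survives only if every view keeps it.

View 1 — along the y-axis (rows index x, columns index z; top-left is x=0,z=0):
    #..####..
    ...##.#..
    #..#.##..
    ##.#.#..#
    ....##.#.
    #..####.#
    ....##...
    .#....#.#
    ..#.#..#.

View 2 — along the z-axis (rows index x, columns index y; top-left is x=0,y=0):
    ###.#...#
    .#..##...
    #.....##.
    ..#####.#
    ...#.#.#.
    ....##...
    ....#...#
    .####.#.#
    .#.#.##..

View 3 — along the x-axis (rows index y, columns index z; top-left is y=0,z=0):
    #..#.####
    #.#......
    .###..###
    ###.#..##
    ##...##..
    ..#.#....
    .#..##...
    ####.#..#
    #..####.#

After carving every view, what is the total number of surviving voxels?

initial block: 9^3 = 729
after view 1 [y-axis, 34 of 81 cells solid] → remaining = 306
after view 2 [z-axis, 34 of 81 cells solid] → remaining = 131
after view 3 [x-axis, 41 of 81 cells solid] → remaining = 68

voxel count = 68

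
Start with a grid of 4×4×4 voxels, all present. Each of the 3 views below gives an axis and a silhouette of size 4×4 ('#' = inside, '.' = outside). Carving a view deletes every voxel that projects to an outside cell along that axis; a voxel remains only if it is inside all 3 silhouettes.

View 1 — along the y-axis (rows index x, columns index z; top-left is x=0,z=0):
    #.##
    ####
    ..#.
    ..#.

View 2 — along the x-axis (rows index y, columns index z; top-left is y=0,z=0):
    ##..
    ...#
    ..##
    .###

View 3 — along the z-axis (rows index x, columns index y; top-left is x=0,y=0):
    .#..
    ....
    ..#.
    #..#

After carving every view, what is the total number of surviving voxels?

initial block: 4^3 = 64
V1 y: intersect with XZ mask (9 set) -- 36 left
V2 x: intersect with YZ mask (8 set) -- 18 left
V3 z: intersect with XY mask (4 set) -- 3 left

|visual hull| = 3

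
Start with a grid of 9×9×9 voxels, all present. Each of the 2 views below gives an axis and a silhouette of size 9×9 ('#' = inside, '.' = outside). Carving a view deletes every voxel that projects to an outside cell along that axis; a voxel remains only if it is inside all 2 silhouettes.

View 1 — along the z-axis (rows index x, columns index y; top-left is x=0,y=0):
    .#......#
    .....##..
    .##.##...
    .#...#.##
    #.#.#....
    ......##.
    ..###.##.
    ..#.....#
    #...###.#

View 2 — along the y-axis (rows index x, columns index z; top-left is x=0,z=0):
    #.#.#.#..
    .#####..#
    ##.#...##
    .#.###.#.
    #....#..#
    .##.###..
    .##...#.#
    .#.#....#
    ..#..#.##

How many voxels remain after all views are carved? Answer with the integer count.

125 voxels

start: 9×9×9 = 729 voxels
after view 1 [z-axis, 29 of 81 cells solid] → remaining = 261
after view 2 [y-axis, 39 of 81 cells solid] → remaining = 125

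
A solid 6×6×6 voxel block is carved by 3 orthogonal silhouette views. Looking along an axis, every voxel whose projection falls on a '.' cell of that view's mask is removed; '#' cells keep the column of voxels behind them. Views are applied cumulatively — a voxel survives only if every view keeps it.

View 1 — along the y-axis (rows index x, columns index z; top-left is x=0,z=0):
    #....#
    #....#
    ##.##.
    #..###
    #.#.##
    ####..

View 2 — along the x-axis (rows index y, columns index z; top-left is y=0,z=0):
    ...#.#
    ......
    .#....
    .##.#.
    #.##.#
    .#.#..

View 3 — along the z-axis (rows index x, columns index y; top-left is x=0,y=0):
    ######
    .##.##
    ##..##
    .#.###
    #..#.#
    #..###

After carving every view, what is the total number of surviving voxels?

remaining voxels: 26

full grid |V| = 216
[1] y-view keeps 20 columns → grid now 120
[2] x-view keeps 12 columns → grid now 36
[3] z-view keeps 25 columns → grid now 26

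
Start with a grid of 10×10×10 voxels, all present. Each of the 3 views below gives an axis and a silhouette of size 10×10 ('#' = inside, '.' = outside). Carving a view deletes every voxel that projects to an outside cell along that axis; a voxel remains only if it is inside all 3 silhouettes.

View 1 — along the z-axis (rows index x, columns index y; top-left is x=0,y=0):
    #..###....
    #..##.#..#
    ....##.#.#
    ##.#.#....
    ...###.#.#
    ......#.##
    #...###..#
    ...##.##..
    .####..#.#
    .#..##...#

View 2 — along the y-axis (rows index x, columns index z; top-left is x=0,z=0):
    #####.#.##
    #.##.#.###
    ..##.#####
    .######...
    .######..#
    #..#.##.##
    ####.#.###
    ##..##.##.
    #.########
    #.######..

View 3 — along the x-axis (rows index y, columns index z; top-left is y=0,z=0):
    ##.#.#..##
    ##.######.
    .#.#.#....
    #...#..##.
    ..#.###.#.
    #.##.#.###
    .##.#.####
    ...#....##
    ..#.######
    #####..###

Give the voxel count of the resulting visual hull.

before carving: 1000 voxels (10×10×10)
[1] z-view keeps 44 columns → grid now 440
[2] y-view keeps 71 columns → grid now 318
[3] x-view keeps 58 columns → grid now 183

remaining voxels: 183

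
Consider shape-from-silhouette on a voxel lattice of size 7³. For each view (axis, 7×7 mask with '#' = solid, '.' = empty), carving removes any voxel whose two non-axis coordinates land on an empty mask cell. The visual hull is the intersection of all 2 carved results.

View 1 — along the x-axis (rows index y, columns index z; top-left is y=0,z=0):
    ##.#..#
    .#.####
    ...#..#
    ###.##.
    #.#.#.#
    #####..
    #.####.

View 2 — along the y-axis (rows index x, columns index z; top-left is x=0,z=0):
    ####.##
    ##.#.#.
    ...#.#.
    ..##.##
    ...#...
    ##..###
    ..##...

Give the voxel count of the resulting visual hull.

full grid |V| = 343
step 1: project along x, AND mask (30/49) → |grid| = 210
step 2: project along y, AND mask (24/49) → |grid| = 101

remaining voxels: 101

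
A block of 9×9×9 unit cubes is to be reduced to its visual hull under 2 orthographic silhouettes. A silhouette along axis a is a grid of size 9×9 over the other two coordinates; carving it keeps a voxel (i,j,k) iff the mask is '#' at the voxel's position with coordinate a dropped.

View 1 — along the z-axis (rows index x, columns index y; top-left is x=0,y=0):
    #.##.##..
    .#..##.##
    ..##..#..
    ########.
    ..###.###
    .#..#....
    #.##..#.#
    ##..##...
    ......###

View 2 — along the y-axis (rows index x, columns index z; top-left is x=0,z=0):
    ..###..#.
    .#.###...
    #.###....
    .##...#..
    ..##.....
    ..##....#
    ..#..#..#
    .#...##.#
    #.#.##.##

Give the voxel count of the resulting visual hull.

143 voxels

before carving: 729 voxels (9×9×9)
carve view 1 (along z, XY-mask fill 41/81): 369 voxels remain
carve view 2 (along y, XZ-mask fill 33/81): 143 voxels remain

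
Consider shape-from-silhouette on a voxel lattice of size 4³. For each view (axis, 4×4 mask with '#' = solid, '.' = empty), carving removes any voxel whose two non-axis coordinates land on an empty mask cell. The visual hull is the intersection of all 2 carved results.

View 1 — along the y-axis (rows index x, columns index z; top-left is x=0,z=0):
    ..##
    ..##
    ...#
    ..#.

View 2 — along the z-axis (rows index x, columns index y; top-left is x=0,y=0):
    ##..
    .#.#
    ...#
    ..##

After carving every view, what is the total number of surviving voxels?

voxel count = 11

before carving: 64 voxels (4×4×4)
carve view 1 (along y, XZ-mask fill 6/16): 24 voxels remain
carve view 2 (along z, XY-mask fill 7/16): 11 voxels remain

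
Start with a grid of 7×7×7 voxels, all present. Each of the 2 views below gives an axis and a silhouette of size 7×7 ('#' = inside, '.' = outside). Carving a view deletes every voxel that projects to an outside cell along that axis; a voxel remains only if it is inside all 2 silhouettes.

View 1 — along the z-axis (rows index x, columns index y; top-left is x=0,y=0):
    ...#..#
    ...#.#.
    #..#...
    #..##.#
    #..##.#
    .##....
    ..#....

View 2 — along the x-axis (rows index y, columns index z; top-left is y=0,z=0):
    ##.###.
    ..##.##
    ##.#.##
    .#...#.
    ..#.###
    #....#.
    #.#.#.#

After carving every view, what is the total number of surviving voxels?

full grid |V| = 343
  1. axis=2 (XY plane), |mask|=17  ⇒  voxels=119
  2. axis=0 (YZ plane), |mask|=26  ⇒  voxels=61

|visual hull| = 61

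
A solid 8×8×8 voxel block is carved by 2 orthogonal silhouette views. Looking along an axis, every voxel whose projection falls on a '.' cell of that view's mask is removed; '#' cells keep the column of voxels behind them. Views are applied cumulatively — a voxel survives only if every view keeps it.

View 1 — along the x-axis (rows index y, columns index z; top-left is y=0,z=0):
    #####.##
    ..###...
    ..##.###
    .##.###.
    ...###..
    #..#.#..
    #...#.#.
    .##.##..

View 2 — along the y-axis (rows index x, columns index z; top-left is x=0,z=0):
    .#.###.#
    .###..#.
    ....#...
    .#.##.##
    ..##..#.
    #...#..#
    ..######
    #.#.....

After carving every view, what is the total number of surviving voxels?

start: 8×8×8 = 512 voxels
after view 1 [x-axis, 33 of 64 cells solid] → remaining = 264
after view 2 [y-axis, 29 of 64 cells solid] → remaining = 124

|visual hull| = 124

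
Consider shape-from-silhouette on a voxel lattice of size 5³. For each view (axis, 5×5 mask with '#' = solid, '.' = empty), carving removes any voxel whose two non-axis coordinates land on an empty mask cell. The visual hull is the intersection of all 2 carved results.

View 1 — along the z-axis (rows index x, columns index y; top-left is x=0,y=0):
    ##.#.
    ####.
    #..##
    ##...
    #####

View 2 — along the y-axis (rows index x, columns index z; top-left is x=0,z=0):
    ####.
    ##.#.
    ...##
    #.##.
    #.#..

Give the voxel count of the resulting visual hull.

|visual hull| = 46

initial block: 5^3 = 125
[1] z-view keeps 17 columns → grid now 85
[2] y-view keeps 14 columns → grid now 46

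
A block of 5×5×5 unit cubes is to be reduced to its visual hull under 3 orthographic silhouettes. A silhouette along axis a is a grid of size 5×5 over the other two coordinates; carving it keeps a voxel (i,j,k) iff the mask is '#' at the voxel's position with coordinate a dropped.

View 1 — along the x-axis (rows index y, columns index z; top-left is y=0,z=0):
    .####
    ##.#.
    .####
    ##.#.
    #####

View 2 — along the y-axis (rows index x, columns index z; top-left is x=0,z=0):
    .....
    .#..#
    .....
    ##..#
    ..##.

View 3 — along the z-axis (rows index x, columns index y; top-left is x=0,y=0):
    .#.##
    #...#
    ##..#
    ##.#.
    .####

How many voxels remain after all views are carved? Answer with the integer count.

full grid |V| = 125
  1. axis=0 (YZ plane), |mask|=19  ⇒  voxels=95
  2. axis=1 (XZ plane), |mask|=7  ⇒  voxels=27
  3. axis=2 (XY plane), |mask|=15  ⇒  voxels=16

remaining voxels: 16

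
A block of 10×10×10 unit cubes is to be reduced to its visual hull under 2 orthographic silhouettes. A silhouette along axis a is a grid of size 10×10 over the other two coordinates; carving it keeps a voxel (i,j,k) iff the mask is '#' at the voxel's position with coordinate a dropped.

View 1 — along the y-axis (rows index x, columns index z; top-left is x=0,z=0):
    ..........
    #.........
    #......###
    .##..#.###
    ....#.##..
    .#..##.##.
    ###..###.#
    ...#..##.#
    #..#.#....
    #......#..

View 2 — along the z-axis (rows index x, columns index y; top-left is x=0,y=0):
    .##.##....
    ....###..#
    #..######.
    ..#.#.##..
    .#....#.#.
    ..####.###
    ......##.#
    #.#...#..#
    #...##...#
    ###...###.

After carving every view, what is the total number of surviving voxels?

|visual hull| = 161

before carving: 1000 voxels (10×10×10)
after view 1 [y-axis, 35 of 100 cells solid] → remaining = 350
after view 2 [z-axis, 46 of 100 cells solid] → remaining = 161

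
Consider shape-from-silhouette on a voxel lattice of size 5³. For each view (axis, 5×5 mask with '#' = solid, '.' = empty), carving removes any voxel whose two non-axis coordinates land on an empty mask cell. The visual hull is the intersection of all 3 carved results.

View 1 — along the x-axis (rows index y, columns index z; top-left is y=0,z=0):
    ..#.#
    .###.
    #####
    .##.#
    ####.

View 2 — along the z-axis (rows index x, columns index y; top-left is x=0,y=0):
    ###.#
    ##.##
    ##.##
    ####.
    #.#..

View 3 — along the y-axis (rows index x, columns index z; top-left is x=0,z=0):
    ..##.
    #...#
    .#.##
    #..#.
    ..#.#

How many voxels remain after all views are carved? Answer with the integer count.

before carving: 125 voxels (5×5×5)
carve view 1 (along x, YZ-mask fill 17/25): 85 voxels remain
carve view 2 (along z, XY-mask fill 18/25): 58 voxels remain
carve view 3 (along y, XZ-mask fill 11/25): 24 voxels remain

|visual hull| = 24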